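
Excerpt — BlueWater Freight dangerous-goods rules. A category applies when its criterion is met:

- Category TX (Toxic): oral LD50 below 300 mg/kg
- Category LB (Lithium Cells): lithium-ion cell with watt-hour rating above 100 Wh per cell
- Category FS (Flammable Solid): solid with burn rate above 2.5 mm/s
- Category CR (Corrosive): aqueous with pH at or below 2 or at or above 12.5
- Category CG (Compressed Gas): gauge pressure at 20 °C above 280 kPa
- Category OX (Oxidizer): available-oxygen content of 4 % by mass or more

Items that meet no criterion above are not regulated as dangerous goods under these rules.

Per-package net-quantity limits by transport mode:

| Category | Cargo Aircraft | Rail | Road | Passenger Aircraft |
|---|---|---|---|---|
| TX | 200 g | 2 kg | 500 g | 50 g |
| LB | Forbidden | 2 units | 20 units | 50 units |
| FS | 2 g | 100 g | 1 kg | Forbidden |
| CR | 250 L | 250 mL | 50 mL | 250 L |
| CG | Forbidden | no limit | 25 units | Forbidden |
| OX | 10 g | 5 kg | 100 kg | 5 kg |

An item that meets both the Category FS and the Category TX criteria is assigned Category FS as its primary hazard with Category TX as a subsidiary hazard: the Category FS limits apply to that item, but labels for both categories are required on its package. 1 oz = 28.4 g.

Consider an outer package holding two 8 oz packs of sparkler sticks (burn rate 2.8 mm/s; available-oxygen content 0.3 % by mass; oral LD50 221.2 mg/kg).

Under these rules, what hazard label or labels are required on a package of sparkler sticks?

Category FS and TX

Burn rate 2.8 mm/s meets the Category FS criterion (Flammable Solid), so the sparkler sticks are Category FS.
The sparkler sticks have oral LD50 221.2 mg/kg, which is < 300 mg/kg, so they are Category TX (Toxic).
By the precedence rule Category FS is primary and Category TX is subsidiary, and that rule requires both labels on the package.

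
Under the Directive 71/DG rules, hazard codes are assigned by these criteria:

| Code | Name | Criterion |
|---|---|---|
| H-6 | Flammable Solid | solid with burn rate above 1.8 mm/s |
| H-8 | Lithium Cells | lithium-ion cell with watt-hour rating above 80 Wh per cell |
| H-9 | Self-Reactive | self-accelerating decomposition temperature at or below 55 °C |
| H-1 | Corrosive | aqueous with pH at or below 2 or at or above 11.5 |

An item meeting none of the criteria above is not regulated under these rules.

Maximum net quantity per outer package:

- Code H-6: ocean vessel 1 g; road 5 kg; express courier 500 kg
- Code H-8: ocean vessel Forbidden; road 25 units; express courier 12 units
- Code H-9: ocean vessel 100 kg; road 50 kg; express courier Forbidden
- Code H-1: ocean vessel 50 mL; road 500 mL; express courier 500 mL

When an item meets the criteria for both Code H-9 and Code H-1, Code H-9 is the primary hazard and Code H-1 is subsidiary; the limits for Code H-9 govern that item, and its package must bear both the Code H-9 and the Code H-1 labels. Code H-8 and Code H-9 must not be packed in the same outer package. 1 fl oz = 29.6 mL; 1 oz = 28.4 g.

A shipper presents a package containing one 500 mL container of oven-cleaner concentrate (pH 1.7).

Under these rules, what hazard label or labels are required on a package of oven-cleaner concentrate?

Code H-1

Oven-cleaner concentrate: pH 1.7 ≤ 2 → Code H-1 (Corrosive).
Only the Code H-1 label is required.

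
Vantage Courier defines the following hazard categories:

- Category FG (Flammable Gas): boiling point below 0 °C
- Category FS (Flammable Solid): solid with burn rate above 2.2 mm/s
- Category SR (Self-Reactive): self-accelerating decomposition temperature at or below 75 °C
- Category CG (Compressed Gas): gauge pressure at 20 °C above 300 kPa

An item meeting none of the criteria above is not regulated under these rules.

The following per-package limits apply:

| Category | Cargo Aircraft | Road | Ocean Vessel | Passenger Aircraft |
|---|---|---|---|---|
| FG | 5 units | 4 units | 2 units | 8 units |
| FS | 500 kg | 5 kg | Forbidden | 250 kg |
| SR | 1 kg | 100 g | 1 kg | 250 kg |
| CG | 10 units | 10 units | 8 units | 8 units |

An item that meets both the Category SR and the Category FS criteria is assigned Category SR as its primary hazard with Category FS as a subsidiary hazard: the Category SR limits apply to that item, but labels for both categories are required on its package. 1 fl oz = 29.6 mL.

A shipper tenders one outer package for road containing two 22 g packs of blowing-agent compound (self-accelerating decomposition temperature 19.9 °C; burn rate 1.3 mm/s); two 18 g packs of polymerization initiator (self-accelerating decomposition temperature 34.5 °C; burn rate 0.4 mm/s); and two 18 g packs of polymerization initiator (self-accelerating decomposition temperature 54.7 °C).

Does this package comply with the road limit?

With self-accelerating decomposition temperature 19.9 °C (≤ 75 °C), the blowing-agent compound falls in Category SR.
The polymerization initiator has self-accelerating decomposition temperature 34.5 °C, which is ≤ 75 °C, so it is Category SR (Self-Reactive).
Polymerization initiator: self-accelerating decomposition temperature 54.7 °C ≤ 75 °C → Category SR (Self-Reactive).
Category SR net quantity: (two 22 g packs = 44 g) + (two 18 g packs = 36 g) + (two 18 g packs = 36 g) = 116 g.
116 g > 100 g (road limit, Category SR) — over the limit.

No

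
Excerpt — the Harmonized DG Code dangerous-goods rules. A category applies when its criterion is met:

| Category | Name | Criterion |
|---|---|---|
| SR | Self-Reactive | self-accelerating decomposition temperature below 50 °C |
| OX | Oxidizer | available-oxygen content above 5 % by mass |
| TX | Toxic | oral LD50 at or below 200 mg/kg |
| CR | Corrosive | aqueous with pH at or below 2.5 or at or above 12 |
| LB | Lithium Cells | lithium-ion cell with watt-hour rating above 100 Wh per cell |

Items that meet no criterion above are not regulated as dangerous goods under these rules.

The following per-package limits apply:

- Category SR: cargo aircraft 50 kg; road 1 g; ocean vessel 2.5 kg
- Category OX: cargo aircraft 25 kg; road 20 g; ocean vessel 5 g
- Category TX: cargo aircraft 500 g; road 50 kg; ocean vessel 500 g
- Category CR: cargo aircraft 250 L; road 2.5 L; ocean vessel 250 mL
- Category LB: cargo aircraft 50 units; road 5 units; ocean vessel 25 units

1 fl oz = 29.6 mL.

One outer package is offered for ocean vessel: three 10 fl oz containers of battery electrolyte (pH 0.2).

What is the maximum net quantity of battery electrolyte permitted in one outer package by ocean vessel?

250 mL

With pH 0.2 (≤ 2.5), the battery electrolyte falls in Category CR.
The ocean vessel limit for Category CR is 250 mL.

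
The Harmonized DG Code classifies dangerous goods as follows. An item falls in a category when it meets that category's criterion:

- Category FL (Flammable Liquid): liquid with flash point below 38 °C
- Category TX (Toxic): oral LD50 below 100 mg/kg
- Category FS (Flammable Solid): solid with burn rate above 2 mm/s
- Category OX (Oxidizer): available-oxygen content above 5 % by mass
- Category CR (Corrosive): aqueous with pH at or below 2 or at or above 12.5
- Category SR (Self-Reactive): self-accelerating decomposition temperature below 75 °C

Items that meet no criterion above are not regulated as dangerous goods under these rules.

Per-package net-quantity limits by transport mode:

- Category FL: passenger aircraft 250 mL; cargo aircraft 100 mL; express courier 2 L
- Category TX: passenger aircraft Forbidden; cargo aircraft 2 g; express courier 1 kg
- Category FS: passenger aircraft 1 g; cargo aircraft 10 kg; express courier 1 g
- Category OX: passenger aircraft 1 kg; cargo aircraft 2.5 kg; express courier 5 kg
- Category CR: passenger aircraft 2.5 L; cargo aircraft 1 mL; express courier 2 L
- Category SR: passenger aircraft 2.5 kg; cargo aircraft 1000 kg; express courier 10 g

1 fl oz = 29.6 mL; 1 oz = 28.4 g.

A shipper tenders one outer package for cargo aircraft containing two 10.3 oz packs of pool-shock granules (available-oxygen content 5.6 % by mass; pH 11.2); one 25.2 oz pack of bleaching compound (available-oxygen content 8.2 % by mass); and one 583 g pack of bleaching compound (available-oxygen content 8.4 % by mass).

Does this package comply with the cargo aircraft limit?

Yes

Pool-shock granules: available-oxygen content 5.6 % by mass > 5 % by mass → Category OX (Oxidizer).
Bleaching compound: available-oxygen content 8.2 % by mass > 5 % by mass → Category OX (Oxidizer).
The bleaching compound has available-oxygen content 8.4 % by mass, which is > 5 % by mass, so it is Category OX (Oxidizer).
Total Category OX: (two 10.3 oz packs = 585.04 g) + (one 25.2 oz pack = 715.68 g) + 583 g = 1883.72 g.
1883.72 g is within the cargo aircraft limit of 2.5 kg for Category OX.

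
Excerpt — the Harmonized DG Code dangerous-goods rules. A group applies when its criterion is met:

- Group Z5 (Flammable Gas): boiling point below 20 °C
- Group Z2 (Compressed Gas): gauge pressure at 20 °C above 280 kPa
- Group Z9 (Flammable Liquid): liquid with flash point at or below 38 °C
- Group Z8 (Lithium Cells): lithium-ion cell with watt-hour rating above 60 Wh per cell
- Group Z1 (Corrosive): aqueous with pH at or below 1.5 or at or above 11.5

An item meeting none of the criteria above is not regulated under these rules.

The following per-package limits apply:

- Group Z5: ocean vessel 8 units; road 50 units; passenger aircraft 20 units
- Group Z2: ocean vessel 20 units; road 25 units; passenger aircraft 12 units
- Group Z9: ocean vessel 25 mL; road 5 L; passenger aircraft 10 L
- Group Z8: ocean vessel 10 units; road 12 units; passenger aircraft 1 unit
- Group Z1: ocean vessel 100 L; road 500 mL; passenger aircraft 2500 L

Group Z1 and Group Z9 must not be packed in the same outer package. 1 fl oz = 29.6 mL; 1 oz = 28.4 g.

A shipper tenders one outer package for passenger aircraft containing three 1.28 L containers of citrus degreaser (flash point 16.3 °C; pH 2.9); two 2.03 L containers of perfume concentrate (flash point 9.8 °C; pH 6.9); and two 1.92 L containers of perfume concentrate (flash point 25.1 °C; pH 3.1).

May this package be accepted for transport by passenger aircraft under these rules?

No

With flash point 16.3 °C (≤ 38 °C), the citrus degreaser falls in Group Z9.
With flash point 9.8 °C (≤ 38 °C), the perfume concentrate falls in Group Z9.
With flash point 25.1 °C (≤ 38 °C), the perfume concentrate falls in Group Z9.
Group Z9 net quantity: (three 1.28 L containers = 3.84 L) + (two 2.03 L containers = 4.06 L) + (two 1.92 L containers = 3.84 L) = 11.74 L.
11.74 L exceeds the passenger aircraft limit of 10 L for Group Z9.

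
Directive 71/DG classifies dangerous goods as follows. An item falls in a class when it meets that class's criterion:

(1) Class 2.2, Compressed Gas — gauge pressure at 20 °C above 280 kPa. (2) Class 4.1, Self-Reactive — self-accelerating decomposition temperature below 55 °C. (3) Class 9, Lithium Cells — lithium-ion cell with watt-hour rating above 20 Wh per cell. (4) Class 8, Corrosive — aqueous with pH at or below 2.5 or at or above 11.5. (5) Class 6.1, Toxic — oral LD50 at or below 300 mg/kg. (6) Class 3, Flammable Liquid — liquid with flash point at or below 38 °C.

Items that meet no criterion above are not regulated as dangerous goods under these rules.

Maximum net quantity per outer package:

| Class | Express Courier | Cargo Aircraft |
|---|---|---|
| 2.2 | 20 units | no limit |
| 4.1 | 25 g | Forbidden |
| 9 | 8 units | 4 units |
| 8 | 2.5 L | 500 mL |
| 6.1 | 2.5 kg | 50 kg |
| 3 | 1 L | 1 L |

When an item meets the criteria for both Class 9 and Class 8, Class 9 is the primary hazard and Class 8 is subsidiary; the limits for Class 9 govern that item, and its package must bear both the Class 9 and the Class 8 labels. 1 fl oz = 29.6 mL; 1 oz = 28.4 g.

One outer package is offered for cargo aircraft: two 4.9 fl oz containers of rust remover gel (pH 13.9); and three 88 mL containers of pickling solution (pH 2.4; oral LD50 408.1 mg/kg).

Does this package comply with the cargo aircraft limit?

No

The rust remover gel has pH 13.9, which is ≥ 11.5, so it is Class 8 (Corrosive).
With pH 2.4 (≤ 2.5), the pickling solution falls in Class 8.
Total Class 8: (two 4.9 fl oz containers = 290.08 mL) + (three 88 mL containers = 264 mL) = 554.08 mL.
554.08 mL exceeds the cargo aircraft limit of 500 mL for Class 8.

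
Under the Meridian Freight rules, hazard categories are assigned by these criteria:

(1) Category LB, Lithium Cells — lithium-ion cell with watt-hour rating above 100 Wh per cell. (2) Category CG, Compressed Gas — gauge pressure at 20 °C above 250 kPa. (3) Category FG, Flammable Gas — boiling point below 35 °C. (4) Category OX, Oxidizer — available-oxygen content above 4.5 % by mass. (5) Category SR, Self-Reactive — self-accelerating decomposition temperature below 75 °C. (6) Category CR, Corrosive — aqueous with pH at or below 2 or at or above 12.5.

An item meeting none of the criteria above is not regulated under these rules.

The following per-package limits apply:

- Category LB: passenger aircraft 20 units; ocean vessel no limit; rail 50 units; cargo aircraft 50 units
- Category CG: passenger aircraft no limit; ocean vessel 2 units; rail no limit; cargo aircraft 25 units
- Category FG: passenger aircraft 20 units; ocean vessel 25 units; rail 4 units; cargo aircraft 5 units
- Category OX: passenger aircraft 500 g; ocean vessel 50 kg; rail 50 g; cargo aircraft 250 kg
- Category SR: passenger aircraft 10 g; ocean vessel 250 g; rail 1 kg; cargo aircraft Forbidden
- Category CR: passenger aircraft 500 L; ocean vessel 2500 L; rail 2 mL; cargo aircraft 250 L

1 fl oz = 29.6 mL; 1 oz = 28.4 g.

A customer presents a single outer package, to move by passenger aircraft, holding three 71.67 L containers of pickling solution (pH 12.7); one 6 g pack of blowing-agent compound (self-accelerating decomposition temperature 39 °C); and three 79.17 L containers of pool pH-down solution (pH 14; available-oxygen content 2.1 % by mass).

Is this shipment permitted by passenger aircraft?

Yes

The pickling solution has pH 12.7, which is ≥ 12.5, so it is Category CR (Corrosive).
With self-accelerating decomposition temperature 39 °C (< 75 °C), the blowing-agent compound falls in Category SR.
pH 14 meets the Category CR criterion (Corrosive), so the pool pH-down solution is Category CR.
Category SR quantity: 6 g.
That is within the Category SR passenger aircraft limit of 10 g.
Total Category CR: (three 71.67 L containers = 215.01 L) + (three 79.17 L containers = 237.51 L) = 452.52 L.
That is within the Category CR passenger aircraft limit of 500 L.
Every hazard category is within its passenger aircraft limit and no segregation rule is violated.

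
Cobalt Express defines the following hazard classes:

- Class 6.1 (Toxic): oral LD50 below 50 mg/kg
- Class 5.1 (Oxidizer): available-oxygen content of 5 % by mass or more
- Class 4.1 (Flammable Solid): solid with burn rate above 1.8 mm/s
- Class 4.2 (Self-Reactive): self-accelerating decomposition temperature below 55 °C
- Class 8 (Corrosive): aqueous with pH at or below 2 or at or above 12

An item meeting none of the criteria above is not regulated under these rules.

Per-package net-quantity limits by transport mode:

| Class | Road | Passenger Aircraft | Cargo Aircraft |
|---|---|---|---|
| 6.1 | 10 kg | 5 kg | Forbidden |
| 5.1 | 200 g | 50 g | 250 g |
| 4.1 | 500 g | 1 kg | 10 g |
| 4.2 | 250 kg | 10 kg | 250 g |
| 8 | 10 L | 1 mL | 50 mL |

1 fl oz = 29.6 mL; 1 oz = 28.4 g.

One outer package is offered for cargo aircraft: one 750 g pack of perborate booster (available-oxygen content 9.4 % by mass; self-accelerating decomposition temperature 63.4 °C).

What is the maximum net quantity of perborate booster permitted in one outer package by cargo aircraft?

250 g

Perborate booster: available-oxygen content 9.4 % by mass ≥ 5 % by mass → Class 5.1 (Oxidizer).
The cargo aircraft limit for Class 5.1 is 250 g.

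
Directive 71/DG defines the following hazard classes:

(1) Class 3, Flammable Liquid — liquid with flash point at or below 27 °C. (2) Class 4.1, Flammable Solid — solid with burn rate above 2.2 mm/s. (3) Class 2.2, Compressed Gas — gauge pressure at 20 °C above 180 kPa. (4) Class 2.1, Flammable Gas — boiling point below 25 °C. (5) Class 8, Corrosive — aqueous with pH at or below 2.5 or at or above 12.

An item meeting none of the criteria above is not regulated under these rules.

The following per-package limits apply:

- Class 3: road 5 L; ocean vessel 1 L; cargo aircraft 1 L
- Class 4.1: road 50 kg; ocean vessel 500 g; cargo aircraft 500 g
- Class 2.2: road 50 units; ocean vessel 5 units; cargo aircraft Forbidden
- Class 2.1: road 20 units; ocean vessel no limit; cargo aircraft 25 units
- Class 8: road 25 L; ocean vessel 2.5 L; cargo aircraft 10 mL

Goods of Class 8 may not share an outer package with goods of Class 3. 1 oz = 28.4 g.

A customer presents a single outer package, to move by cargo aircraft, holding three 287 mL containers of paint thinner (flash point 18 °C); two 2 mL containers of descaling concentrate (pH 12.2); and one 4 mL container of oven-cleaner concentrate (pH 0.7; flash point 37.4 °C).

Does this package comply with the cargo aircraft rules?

Flash point 18 °C meets the Class 3 criterion (Flammable Liquid), so the paint thinner is Class 3.
The descaling concentrate has pH 12.2, which is ≥ 12, so it is Class 8 (Corrosive).
Oven-cleaner concentrate: pH 0.7 ≤ 2.5 → Class 8 (Corrosive).
Class 8 net quantity: (two 2 mL containers = 4 mL) + 4 mL = 8 mL.
That is within the Class 8 cargo aircraft limit of 10 mL.
Class 3 quantity: three 287 mL containers = 861 mL.
861 mL ≤ 1 L (cargo aircraft limit, Class 3) — within limit.
Class 8 and Class 3 may not share an outer package.

No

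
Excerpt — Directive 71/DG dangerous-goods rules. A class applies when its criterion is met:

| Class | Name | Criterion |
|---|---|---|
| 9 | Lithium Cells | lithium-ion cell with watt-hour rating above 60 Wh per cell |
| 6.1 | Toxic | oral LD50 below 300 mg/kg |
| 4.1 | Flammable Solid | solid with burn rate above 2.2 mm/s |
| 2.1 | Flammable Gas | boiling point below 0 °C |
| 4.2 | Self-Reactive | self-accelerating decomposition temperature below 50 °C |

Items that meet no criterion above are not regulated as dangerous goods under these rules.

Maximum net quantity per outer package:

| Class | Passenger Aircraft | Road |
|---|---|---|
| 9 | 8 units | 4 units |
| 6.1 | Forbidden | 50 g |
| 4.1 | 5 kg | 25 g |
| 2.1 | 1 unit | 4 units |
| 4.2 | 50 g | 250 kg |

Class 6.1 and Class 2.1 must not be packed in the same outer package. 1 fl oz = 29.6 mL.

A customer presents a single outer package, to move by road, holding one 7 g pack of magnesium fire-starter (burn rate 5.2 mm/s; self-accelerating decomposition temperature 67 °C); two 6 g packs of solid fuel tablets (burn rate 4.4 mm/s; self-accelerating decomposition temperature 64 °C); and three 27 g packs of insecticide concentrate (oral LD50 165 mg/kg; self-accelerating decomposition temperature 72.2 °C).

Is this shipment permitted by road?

No

Burn rate 5.2 mm/s meets the Class 4.1 criterion (Flammable Solid), so the magnesium fire-starter is Class 4.1.
The solid fuel tablets have burn rate 4.4 mm/s, which is > 2.2 mm/s, so they are Class 4.1 (Flammable Solid).
Oral LD50 165 mg/kg meets the Class 6.1 criterion (Toxic), so the insecticide concentrate is Class 6.1.
Class 4.1 net quantity: 7 g + (two 6 g packs = 12 g) = 19 g.
That is within the Class 4.1 road limit of 25 g.
Class 6.1 quantity: three 27 g packs = 81 g.
81 g > 50 g (road limit, Class 6.1) — over the limit.
The segregation rule (Class 6.1 with Class 2.1) does not apply to Class 4.1 with Class 6.1.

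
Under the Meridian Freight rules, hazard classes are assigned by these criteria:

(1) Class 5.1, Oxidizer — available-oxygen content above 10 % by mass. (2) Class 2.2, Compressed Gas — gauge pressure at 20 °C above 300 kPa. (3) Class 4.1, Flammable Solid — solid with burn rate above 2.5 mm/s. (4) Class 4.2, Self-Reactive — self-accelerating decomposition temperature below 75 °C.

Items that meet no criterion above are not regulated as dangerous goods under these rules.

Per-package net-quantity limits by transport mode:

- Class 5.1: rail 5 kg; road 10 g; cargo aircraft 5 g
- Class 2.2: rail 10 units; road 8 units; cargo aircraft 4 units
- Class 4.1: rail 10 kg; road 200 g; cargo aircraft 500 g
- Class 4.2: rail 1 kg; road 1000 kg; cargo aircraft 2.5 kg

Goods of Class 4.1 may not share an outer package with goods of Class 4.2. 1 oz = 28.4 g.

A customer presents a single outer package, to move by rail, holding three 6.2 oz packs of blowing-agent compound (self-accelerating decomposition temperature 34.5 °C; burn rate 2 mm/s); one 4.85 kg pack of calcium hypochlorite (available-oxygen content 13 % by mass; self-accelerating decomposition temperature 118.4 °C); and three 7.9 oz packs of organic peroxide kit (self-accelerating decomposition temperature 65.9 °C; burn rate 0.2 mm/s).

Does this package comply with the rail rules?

With self-accelerating decomposition temperature 34.5 °C (< 75 °C), the blowing-agent compound falls in Class 4.2.
Calcium hypochlorite: available-oxygen content 13 % by mass > 10 % by mass → Class 5.1 (Oxidizer).
With self-accelerating decomposition temperature 65.9 °C (< 75 °C), the organic peroxide kit falls in Class 4.2.
Total Class 4.2: (three 6.2 oz packs = 528.24 g) + (three 7.9 oz packs = 673.08 g) = 1201.32 g.
1201.32 g exceeds the rail limit of 1 kg for Class 4.2.
Class 5.1 quantity: 4.85 kg.
4.85 kg is within the rail limit of 5 kg for Class 5.1.
The segregation rule (Class 4.1 with Class 4.2) does not apply to Class 4.2 with Class 5.1.

No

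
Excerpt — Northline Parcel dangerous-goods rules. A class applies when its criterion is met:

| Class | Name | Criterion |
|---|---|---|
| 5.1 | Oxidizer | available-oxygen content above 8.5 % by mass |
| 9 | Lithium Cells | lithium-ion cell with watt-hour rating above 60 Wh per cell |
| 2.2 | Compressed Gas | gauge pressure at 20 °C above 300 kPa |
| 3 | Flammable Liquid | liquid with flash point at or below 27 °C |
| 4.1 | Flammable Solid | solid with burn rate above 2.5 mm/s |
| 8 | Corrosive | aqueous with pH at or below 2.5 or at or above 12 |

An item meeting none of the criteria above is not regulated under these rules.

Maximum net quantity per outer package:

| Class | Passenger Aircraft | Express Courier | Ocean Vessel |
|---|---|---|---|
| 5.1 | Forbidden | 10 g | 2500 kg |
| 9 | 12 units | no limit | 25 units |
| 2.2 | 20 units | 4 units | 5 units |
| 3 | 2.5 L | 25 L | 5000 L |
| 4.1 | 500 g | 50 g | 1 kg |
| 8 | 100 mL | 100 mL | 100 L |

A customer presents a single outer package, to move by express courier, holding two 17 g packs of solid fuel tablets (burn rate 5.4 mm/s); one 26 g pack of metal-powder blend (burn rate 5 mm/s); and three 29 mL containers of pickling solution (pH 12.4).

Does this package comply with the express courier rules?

The solid fuel tablets have burn rate 5.4 mm/s, which is > 2.5 mm/s, so they are Class 4.1 (Flammable Solid).
The metal-powder blend has burn rate 5 mm/s, which is > 2.5 mm/s, so it is Class 4.1 (Flammable Solid).
With pH 12.4 (≥ 12), the pickling solution falls in Class 8.
Total Class 4.1: (two 17 g packs = 34 g) + 26 g = 60 g.
60 g > 50 g (express courier limit, Class 4.1) — over the limit.
Class 8 quantity: three 29 mL containers = 87 mL.
That is within the Class 8 express courier limit of 100 mL.

No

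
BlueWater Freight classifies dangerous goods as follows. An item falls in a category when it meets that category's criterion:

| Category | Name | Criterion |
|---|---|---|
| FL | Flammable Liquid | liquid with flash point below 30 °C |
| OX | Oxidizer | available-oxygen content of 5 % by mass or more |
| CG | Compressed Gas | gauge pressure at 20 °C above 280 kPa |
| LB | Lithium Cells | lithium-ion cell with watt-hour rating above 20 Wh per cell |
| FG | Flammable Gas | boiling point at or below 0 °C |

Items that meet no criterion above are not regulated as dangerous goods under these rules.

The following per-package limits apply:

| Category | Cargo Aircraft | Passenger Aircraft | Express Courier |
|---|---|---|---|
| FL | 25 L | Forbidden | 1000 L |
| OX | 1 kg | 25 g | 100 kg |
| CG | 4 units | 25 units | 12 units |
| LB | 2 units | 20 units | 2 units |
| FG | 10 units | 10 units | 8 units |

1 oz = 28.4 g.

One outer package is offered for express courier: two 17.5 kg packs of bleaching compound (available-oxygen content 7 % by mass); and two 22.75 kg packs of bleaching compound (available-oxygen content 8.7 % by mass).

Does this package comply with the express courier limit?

With available-oxygen content 7 % by mass (≥ 5 % by mass), the bleaching compound falls in Category OX.
The bleaching compound has available-oxygen content 8.7 % by mass, which is ≥ 5 % by mass, so it is Category OX (Oxidizer).
Total Category OX: (two 17.5 kg packs = 35 kg) + (two 22.75 kg packs = 45.5 kg) = 80.5 kg.
80.5 kg is within the express courier limit of 100 kg for Category OX.

Yes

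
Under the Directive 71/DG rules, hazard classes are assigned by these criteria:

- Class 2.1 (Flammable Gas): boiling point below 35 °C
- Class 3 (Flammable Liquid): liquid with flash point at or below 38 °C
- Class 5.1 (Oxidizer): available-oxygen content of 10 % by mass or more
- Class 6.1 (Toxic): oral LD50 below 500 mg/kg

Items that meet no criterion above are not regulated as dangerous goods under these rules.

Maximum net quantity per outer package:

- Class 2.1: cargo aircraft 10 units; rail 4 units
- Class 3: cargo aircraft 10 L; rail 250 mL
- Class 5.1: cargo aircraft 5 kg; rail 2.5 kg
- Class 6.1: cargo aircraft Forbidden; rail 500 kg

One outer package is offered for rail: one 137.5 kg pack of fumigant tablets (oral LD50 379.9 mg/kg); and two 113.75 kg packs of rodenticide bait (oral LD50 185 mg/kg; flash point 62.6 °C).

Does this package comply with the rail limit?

The fumigant tablets have oral LD50 379.9 mg/kg, which is < 500 mg/kg, so they are Class 6.1 (Toxic).
With oral LD50 185 mg/kg (< 500 mg/kg), the rodenticide bait falls in Class 6.1.
Total Class 6.1: 137.5 kg + (two 113.75 kg packs = 227.5 kg) = 365 kg.
365 kg is within the rail limit of 500 kg for Class 6.1.

Yes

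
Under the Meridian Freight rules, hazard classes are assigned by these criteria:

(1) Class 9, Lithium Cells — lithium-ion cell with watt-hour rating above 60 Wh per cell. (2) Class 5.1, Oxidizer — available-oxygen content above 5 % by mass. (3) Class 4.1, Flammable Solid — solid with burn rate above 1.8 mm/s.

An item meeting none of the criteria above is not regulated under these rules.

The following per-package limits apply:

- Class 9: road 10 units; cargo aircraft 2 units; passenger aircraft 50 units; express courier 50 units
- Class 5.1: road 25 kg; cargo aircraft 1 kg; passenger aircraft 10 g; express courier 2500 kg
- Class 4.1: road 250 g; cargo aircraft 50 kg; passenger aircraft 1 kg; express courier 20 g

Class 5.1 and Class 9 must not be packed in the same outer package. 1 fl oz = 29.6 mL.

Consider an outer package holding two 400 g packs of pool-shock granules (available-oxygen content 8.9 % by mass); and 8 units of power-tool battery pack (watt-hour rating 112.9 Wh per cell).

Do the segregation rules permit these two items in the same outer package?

With available-oxygen content 8.9 % by mass (> 5 % by mass), the pool-shock granules fall in Class 5.1.
Power-tool battery pack: watt-hour rating 112.9 Wh per cell > 60 Wh per cell → Class 9 (Lithium Cells).
Class 5.1 and Class 9 may not share an outer package.

No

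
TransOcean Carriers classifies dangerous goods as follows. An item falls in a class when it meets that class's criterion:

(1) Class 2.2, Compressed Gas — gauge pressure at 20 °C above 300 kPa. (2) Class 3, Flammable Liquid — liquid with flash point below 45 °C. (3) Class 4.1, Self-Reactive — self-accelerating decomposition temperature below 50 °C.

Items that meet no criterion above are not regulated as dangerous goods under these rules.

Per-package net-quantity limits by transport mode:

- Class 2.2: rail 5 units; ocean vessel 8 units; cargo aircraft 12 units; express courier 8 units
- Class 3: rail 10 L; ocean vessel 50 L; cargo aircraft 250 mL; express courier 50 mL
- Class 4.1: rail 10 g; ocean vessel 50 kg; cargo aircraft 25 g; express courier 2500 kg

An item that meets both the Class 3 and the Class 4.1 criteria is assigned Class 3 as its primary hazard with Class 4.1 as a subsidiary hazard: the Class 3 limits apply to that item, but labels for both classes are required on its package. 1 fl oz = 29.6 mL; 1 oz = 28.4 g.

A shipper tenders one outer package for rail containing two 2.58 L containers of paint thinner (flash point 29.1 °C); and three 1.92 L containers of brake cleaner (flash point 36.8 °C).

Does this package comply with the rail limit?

No

Paint thinner: flash point 29.1 °C < 45 °C → Class 3 (Flammable Liquid).
The brake cleaner has flash point 36.8 °C, which is < 45 °C, so it is Class 3 (Flammable Liquid).
Total Class 3: (two 2.58 L containers = 5.16 L) + (three 1.92 L containers = 5.76 L) = 10.92 L.
10.92 L exceeds the rail limit of 10 L for Class 3.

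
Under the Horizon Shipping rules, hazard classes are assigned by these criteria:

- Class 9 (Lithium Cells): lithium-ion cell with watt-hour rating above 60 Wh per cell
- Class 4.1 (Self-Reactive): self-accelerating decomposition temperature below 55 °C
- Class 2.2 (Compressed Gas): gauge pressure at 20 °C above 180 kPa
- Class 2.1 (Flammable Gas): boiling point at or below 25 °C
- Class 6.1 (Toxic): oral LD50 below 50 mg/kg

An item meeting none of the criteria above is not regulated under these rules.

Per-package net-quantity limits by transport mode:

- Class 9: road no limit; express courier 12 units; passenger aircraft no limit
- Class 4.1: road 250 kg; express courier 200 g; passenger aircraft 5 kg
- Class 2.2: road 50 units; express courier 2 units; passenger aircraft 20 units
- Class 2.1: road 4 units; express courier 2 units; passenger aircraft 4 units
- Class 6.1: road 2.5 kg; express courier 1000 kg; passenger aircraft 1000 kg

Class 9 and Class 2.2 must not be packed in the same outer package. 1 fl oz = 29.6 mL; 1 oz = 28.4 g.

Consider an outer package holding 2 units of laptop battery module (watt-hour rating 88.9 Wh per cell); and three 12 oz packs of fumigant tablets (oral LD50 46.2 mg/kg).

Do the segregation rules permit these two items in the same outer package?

The laptop battery module has watt-hour rating 88.9 Wh per cell, which is > 60 Wh per cell, so it is Class 9 (Lithium Cells).
Oral LD50 46.2 mg/kg meets the Class 6.1 criterion (Toxic), so the fumigant tablets are Class 6.1.
No segregation rule bars Class 9 with Class 6.1.

Yes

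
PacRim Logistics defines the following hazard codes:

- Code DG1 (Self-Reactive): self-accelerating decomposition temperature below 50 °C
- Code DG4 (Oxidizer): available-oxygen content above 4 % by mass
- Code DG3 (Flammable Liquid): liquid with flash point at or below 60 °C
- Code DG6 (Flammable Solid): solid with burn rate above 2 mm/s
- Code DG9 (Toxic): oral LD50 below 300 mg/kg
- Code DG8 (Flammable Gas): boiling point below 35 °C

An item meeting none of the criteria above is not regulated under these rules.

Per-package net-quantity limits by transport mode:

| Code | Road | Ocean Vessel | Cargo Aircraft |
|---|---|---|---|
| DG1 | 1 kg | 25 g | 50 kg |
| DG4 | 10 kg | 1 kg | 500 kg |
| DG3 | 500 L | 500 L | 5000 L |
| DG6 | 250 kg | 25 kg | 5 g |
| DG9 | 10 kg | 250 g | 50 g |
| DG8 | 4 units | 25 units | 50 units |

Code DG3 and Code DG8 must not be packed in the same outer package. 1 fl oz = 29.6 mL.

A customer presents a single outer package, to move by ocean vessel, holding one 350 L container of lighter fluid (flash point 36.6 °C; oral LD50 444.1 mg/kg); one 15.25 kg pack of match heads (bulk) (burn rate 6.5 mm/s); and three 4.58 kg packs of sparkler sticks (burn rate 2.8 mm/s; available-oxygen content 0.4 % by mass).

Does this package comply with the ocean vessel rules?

No

With flash point 36.6 °C (≤ 60 °C), the lighter fluid falls in Code DG3.
The match heads (bulk) have burn rate 6.5 mm/s, which is > 2 mm/s, so they are Code DG6 (Flammable Solid).
The sparkler sticks have burn rate 2.8 mm/s, which is > 2 mm/s, so they are Code DG6 (Flammable Solid).
Code DG6 net quantity: 15.25 kg + (three 4.58 kg packs = 13.74 kg) = 28.99 kg.
That exceeds the Code DG6 ocean vessel limit of 25 kg.
Code DG3 quantity: 350 L.
That is within the Code DG3 ocean vessel limit of 500 L.
The segregation rule (Code DG3 with Code DG8) does not apply to Code DG6 with Code DG3.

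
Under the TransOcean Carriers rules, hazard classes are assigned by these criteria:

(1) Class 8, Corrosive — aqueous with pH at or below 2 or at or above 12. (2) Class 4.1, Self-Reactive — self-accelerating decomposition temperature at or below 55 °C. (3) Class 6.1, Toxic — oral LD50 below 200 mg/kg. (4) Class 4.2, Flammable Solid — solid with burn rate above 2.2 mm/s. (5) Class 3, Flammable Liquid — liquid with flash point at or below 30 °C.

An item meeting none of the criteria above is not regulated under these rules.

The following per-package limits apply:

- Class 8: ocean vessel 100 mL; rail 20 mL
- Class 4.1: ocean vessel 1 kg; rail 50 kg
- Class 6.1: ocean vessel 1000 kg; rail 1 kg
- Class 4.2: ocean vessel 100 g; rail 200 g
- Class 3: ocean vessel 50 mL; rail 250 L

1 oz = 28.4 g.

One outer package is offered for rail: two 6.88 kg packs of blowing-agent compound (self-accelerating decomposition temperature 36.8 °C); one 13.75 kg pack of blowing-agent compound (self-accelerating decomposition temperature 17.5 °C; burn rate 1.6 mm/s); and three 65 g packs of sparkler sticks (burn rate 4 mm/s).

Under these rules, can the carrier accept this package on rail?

Blowing-agent compound: self-accelerating decomposition temperature 36.8 °C ≤ 55 °C → Class 4.1 (Self-Reactive).
Self-accelerating decomposition temperature 17.5 °C meets the Class 4.1 criterion (Self-Reactive), so the blowing-agent compound is Class 4.1.
The sparkler sticks have burn rate 4 mm/s, which is > 2.2 mm/s, so they are Class 4.2 (Flammable Solid).
Class 4.2 quantity: three 65 g packs = 195 g.
That is within the Class 4.2 rail limit of 200 g.
Total Class 4.1: (two 6.88 kg packs = 13.76 kg) + 13.75 kg = 27.51 kg.
27.51 kg is within the rail limit of 50 kg for Class 4.1.
Every hazard class is within its rail limit and no segregation rule is violated.

Yes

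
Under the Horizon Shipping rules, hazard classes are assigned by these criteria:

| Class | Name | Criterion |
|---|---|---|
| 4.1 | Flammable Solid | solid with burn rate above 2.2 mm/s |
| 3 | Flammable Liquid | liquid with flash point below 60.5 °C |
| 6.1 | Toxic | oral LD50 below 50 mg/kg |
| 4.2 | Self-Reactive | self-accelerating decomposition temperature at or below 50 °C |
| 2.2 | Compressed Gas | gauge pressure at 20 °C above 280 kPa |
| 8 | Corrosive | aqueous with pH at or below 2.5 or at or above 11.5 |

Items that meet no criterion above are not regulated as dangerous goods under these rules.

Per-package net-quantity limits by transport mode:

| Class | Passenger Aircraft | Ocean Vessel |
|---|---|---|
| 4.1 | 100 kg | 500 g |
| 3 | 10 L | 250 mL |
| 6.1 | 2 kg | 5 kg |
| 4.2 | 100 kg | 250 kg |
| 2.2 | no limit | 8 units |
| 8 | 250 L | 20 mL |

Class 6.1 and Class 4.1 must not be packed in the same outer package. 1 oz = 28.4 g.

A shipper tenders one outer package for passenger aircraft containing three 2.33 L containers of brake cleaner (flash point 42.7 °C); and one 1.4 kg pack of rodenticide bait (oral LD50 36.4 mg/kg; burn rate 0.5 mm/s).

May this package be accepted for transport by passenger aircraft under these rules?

Yes

Brake cleaner: flash point 42.7 °C < 60.5 °C → Class 3 (Flammable Liquid).
With oral LD50 36.4 mg/kg (< 50 mg/kg), the rodenticide bait falls in Class 6.1.
Class 6.1 quantity: 1.4 kg.
1.4 kg ≤ 2 kg (passenger aircraft limit, Class 6.1) — within limit.
Class 3 quantity: three 2.33 L containers = 6.99 L.
That is within the Class 3 passenger aircraft limit of 10 L.
The segregation rule (Class 6.1 with Class 4.1) does not apply to Class 6.1 with Class 3.
Every hazard class is within its passenger aircraft limit and no segregation rule is violated.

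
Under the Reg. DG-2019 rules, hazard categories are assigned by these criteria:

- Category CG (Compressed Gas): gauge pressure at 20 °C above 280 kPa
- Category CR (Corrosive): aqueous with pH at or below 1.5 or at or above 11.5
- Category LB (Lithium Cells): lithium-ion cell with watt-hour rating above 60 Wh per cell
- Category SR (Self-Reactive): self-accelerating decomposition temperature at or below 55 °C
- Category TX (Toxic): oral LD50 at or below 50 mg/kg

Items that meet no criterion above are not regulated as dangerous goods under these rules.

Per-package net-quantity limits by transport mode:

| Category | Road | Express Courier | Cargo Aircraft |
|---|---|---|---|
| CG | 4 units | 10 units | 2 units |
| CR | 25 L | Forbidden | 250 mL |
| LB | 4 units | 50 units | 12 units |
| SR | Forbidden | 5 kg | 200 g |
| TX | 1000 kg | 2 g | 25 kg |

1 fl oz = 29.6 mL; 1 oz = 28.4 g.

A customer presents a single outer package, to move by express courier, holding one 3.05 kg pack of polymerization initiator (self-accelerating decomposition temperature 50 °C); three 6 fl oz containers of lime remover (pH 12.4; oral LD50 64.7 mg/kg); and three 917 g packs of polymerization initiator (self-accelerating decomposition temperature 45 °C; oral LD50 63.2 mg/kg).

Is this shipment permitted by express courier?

With self-accelerating decomposition temperature 50 °C (≤ 55 °C), the polymerization initiator falls in Category SR.
The lime remover has pH 12.4, which is ≥ 11.5, so it is Category CR (Corrosive).
The polymerization initiator has self-accelerating decomposition temperature 45 °C, which is ≤ 55 °C, so it is Category SR (Self-Reactive).
Total Category SR: 3.05 kg + (three 917 g packs = 2.751 kg) = 5.801 kg.
5.801 kg exceeds the express courier limit of 5 kg for Category SR.
Category CR quantity: three 6 fl oz containers = 532.8 mL.
Category CR is Forbidden by express courier.

No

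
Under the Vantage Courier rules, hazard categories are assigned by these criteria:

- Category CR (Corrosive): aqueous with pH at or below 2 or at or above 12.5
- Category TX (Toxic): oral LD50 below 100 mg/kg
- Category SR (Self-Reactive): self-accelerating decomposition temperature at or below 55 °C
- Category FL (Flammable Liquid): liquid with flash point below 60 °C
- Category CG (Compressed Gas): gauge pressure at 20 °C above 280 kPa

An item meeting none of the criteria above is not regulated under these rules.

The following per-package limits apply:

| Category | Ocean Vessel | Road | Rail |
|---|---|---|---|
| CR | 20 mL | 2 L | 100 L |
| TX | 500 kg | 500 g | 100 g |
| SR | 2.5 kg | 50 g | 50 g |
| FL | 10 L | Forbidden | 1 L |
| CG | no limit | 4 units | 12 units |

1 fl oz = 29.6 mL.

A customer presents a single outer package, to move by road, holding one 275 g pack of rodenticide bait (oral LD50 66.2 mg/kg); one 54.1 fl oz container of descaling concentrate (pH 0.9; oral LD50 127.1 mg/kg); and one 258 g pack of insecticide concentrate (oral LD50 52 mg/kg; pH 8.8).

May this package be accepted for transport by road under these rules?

No

Oral LD50 66.2 mg/kg meets the Category TX criterion (Toxic), so the rodenticide bait is Category TX.
With pH 0.9 (≤ 2), the descaling concentrate falls in Category CR.
With oral LD50 52 mg/kg (< 100 mg/kg), the insecticide concentrate falls in Category TX.
Category TX net quantity: 275 g + 258 g = 533 g.
533 g exceeds the road limit of 500 g for Category TX.
Category CR quantity: one 54.1 fl oz container = 1601.36 mL.
1601.36 mL is within the road limit of 2 L for Category CR.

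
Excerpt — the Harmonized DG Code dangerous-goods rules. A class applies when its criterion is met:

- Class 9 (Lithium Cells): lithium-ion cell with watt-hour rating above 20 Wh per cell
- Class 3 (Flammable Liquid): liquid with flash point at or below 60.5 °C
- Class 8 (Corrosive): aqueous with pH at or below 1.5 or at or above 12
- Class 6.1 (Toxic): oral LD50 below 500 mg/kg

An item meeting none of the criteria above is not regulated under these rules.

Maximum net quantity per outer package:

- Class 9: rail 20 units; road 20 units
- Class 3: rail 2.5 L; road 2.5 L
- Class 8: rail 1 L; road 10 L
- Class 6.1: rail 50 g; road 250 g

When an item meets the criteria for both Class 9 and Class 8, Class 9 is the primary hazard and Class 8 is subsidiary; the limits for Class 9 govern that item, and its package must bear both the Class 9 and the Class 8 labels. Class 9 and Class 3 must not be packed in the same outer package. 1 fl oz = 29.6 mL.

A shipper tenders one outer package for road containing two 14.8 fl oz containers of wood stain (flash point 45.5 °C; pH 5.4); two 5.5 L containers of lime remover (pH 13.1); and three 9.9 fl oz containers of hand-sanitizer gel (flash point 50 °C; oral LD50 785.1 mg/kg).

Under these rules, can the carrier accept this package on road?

No

The wood stain has flash point 45.5 °C, which is ≤ 60.5 °C, so it is Class 3 (Flammable Liquid).
Lime remover: pH 13.1 ≥ 12 → Class 8 (Corrosive).
Flash point 50 °C meets the Class 3 criterion (Flammable Liquid), so the hand-sanitizer gel is Class 3.
Total Class 3: (two 14.8 fl oz containers = 876.16 mL) + (three 9.9 fl oz containers = 879.12 mL) = 1755.28 mL.
1755.28 mL ≤ 2.5 L (road limit, Class 3) — within limit.
Class 8 quantity: two 5.5 L containers = 11 L.
11 L > 10 L (road limit, Class 8) — over the limit.
The segregation rule (Class 9 with Class 3) does not apply to Class 3 with Class 8.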